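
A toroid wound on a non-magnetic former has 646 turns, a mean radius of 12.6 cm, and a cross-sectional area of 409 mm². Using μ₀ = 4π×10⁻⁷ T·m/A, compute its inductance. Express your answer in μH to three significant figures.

For a thin toroid, L = μ₀N²A/(2πR).
L = (4π×10⁻⁷)(646)²(4.090×10^-4) / (2π×0.126 m) = 2.709×10^-4 H.

L ≈ 271 μH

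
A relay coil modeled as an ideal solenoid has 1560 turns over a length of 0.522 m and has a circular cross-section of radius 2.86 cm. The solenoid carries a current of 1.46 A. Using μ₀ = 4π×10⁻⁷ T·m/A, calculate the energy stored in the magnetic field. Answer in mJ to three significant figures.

A = πr² = π(2.860×10^-2 m)² = 2.570×10^-3 m².
L = μ₀N²A/ℓ = (4π×10⁻⁷)(1560)²(2.570×10^-3)/(0.522) = 1.505×10^-2 H.
U = ½LI² = ½(1.505×10^-2)(1.46)² = 1.6045×10^-2 J.

U ≈ 16.0 mJ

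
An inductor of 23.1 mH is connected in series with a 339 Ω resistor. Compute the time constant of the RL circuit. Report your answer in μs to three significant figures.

τ ≈ 68.1 μs

τ = L/R = (2.310×10^-2 H)/(339 Ω) = 6.814×10^-5 s.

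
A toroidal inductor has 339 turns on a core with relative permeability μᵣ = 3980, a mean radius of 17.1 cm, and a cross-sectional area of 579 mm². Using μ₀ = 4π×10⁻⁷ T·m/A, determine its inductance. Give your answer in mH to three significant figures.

L ≈ 310 mH

For a thin toroid, L = μ₀μᵣN²A/(2πR).
L = (4π×10⁻⁷)(3980)(339)²(5.790×10^-4) / (2π×0.171 m) = 0.3097 H.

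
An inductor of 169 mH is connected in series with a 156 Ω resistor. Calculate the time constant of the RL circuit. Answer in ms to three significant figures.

τ = L/R = (0.169 H)/(156 Ω) = 1.083×10^-3 s.

τ ≈ 1.08 ms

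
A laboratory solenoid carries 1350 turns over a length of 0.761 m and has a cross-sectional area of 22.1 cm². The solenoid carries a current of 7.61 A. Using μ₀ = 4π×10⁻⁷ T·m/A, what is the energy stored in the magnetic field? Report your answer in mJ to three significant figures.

U ≈ 193 mJ

A = 22.1 cm² = 2.210×10^-3 m².
L = μ₀N²A/ℓ = (4π×10⁻⁷)(1350)²(2.210×10^-3)/(0.761) = 6.651×10^-3 H.
U = ½LI² = ½(6.651×10^-3)(7.61)² = 0.1926 J.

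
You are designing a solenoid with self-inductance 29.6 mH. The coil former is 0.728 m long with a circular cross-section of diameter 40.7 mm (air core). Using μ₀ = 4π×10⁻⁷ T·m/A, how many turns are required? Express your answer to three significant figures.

A = π(d/2)² = π(2.035×10^-2 m)² = 1.301×10^-3 m².
From L = μ₀N²A/ℓ, N = √(Lℓ / (μ₀A)).
N = √[(2.960×10^-2)(0.728) / ((4π×10⁻⁷)×1.301×10^-3)] = √(1.318×10^7) ≈ 3630.5.

N ≈ 3630 turns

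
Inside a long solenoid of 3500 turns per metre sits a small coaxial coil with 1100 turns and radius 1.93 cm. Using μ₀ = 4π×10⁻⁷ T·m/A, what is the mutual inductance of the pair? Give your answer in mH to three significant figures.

The outer solenoid produces a uniform field B₁ = μ₀n₁I₁ across the inner coil,
so the flux linkage is N₂Φ = N₂B₁A₂ = μ₀n₁N₂A₂·I₁, giving M = μ₀n₁N₂A₂.
A₂ = πr² = π(1.930×10^-2 m)² = 1.170×10^-3 m².
M = (4π×10⁻⁷)(3500)(1100)(1.170×10^-3) = 5.662×10^-3 H.

M ≈ 5.66 mH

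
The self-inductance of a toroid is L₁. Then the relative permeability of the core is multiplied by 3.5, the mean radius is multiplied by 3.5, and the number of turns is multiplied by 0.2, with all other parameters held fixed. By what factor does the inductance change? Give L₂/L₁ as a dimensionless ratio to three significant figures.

For a toroid, L ∝ μᵣN²A/R.
L₂/L₁ = (3.5) × (3.5)^-1 × (0.2)^2 = 0.0400.

L₂/L₁ = 0.0400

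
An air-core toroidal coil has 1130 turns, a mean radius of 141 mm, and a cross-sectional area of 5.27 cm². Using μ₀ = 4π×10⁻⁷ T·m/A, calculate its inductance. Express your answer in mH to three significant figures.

For a thin toroid, L = μ₀N²A/(2πR).
L = (4π×10⁻⁷)(1130)²(5.270×10^-4) / (2π×0.141 m) = 9.545×10^-4 H.

L ≈ 0.955 mH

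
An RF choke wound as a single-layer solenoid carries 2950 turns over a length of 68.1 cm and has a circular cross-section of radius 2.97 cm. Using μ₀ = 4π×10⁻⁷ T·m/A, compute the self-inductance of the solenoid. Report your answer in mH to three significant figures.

A = πr² = π(2.970×10^-2 m)² = 2.771×10^-3 m².
For a long solenoid, L = μ₀N²A/ℓ.
L = (4π×10⁻⁷)(2950)²(2.771×10^-3)/(0.681 m) = 4.450×10^-2 H.

L ≈ 44.5 mH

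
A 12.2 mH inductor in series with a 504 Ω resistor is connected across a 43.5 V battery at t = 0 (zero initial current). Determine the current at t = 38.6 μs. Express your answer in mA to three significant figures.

I ≈ 68.8 mA

τ = L/R = 1.220×10^-2/504 = 2.421×10^-5 s; final current I_∞ = ε/R = 43.5/504 = 8.631×10^-2 A.
I(t) = I_∞(1 − e^(−t/τ)) with t/τ = 1.595.
I = (8.631×10^-2)(1 − e^(−1.595)) = 6.879×10^-2 A.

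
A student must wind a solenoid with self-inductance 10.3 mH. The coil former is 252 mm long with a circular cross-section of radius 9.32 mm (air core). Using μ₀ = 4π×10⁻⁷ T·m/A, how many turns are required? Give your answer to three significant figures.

A = πr² = π(9.320×10^-3 m)² = 2.729×10^-4 m².
From L = μ₀N²A/ℓ, N = √(Lℓ / (μ₀A)).
N = √[(1.030×10^-2)(0.252) / ((4π×10⁻⁷)×2.729×10^-4)] = √(7.569×10^6) ≈ 2751.2.

N ≈ 2750 turns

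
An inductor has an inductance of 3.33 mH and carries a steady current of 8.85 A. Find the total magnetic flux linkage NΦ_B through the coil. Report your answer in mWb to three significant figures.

From L = NΦ_B/I, the flux linkage is NΦ_B = LI.
NΦ_B = (3.330×10^-3 H)(8.85 A) = 2.947×10^-2 Wb.

NΦ_B ≈ 29.5 mWb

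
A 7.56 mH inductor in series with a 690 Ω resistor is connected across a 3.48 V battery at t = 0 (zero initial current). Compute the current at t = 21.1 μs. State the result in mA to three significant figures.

I ≈ 4.31 mA

τ = L/R = 7.560×10^-3/690 = 1.096×10^-5 s; final current I_∞ = ε/R = 3.48/690 = 5.043×10^-3 A.
I(t) = I_∞(1 − e^(−t/τ)) with t/τ = 1.926.
I = (5.043×10^-3)(1 − e^(−1.926)) = 4.308×10^-3 A.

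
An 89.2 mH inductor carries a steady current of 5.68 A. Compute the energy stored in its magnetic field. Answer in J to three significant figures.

U ≈ 1.44 J

Stored magnetic energy: U = ½LI².
U = ½(8.920×10^-2 H)(5.68 A)² = 1.439 J.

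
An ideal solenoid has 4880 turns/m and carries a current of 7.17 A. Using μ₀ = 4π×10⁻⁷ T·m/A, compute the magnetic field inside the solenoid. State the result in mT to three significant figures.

B ≈ 44.0 mT

Inside a long solenoid, B = μ₀nI.
B = (4π×10⁻⁷)(4.880×10^3 m⁻¹)(7.17 A) = 4.397×10^-2 T.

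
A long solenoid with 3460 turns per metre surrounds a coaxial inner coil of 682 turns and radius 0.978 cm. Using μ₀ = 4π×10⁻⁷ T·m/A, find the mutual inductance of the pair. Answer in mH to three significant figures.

The outer solenoid produces a uniform field B₁ = μ₀n₁I₁ across the inner coil,
so the flux linkage is N₂Φ = N₂B₁A₂ = μ₀n₁N₂A₂·I₁, giving M = μ₀n₁N₂A₂.
A₂ = πr² = π(9.780×10^-3 m)² = 3.0049×10^-4 m².
M = (4π×10⁻⁷)(3460)(682)(3.0049×10^-4) = 8.910×10^-4 H.

M ≈ 0.891 mH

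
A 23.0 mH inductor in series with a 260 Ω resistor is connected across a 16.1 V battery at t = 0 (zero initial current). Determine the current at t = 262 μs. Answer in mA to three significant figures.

I ≈ 58.7 mA

τ = L/R = 2.300×10^-2/260 = 8.846×10^-5 s; final current I_∞ = ε/R = 16.1/260 = 6.192×10^-2 A.
I(t) = I_∞(1 − e^(−t/τ)) with t/τ = 2.962.
I = (6.192×10^-2)(1 − e^(−2.962)) = 5.872×10^-2 A.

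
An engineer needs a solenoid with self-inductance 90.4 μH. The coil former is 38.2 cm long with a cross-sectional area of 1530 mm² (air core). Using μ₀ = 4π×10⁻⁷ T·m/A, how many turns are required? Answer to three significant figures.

N ≈ 134 turns

A = 1530 mm² = 1.530×10^-3 m².
From L = μ₀N²A/ℓ, N = √(Lℓ / (μ₀A)).
N = √[(9.040×10^-5)(0.382) / ((4π×10⁻⁷)×1.530×10^-3)] = √(1.796×10^4) ≈ 134.0.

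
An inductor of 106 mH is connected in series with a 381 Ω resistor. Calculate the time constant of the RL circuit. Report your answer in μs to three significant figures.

τ = L/R = (0.106 H)/(381 Ω) = 2.782×10^-4 s.

τ ≈ 278 μs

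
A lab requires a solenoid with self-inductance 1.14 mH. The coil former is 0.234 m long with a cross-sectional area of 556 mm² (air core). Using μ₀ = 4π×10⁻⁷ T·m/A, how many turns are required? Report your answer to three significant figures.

N ≈ 618 turns

A = 556 mm² = 5.560×10^-4 m².
From L = μ₀N²A/ℓ, N = √(Lℓ / (μ₀A)).
N = √[(1.140×10^-3)(0.234) / ((4π×10⁻⁷)×5.560×10^-4)] = √(3.818×10^5) ≈ 617.9.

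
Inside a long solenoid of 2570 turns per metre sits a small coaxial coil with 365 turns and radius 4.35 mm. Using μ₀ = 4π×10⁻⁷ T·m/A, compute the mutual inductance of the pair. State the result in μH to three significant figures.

M ≈ 70.1 μH

The outer solenoid produces a uniform field B₁ = μ₀n₁I₁ across the inner coil,
so the flux linkage is N₂Φ = N₂B₁A₂ = μ₀n₁N₂A₂·I₁, giving M = μ₀n₁N₂A₂.
A₂ = πr² = π(4.350×10^-3 m)² = 5.9447×10^-5 m².
M = (4π×10⁻⁷)(2570)(365)(5.9447×10^-5) = 7.008×10^-5 H.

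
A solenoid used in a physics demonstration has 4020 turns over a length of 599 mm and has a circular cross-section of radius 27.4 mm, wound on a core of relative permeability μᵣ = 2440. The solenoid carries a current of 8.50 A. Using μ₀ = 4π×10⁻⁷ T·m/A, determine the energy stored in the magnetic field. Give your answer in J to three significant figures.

U ≈ 7050 J

A = πr² = π(2.740×10^-2 m)² = 2.359×10^-3 m².
L = μ₀μᵣN²A/ℓ = (4π×10⁻⁷)(2440)(4020)²(2.359×10^-3)/(0.599) = 195.1 H.
U = ½LI² = ½(195.1)(8.50)² = 7.048×10^3 J.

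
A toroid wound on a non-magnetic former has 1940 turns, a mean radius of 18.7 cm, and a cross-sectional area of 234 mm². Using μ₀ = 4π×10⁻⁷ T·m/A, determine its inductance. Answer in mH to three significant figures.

For a thin toroid, L = μ₀N²A/(2πR).
L = (4π×10⁻⁷)(1940)²(2.340×10^-4) / (2π×0.187 m) = 9.419×10^-4 H.

L ≈ 0.942 mH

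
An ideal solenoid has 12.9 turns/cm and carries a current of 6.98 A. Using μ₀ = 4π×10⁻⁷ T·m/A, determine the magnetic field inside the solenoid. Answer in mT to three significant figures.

Inside a long solenoid, B = μ₀nI.
B = (4π×10⁻⁷)(1.290×10^3 m⁻¹)(6.98 A) = 1.132×10^-2 T.

B ≈ 11.3 mT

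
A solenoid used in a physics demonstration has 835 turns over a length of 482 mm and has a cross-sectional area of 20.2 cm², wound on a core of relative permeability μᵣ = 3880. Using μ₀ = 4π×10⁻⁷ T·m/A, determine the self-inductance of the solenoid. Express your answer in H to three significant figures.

L ≈ 14.2 H

A = 20.2 cm² = 2.020×10^-3 m².
For a long solenoid, L = μ₀μᵣN²A/ℓ.
L = (4π×10⁻⁷)(3880)(835)²(2.020×10^-3)/(0.482 m) = 14.247 H.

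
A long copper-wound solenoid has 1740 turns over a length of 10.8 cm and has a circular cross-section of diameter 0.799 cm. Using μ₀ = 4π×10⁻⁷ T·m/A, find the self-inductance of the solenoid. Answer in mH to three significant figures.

A = π(d/2)² = π(3.995×10^-3 m)² = 5.014×10^-5 m².
For a long solenoid, L = μ₀N²A/ℓ.
L = (4π×10⁻⁷)(1740)²(5.014×10^-5)/(0.108 m) = 1.766×10^-3 H.

L ≈ 1.77 mH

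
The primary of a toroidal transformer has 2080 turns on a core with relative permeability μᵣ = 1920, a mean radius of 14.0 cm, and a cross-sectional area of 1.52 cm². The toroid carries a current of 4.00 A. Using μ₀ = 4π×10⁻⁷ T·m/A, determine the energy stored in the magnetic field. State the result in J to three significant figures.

U ≈ 14.4 J

L = μ₀μᵣN²A/(2πR) = (4π×10⁻⁷)(1920)(2080)²(1.520×10^-4)/(2π×0.14) = 1.804 H.
U = ½LI² = ½(1.804)(4.00)² = 14.43 J.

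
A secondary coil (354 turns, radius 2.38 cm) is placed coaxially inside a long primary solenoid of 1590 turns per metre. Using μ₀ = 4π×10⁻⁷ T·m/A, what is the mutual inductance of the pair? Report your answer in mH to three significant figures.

The outer solenoid produces a uniform field B₁ = μ₀n₁I₁ across the inner coil,
so the flux linkage is N₂Φ = N₂B₁A₂ = μ₀n₁N₂A₂·I₁, giving M = μ₀n₁N₂A₂.
A₂ = πr² = π(2.380×10^-2 m)² = 1.780×10^-3 m².
M = (4π×10⁻⁷)(1590)(354)(1.780×10^-3) = 1.259×10^-3 H.

M ≈ 1.26 mH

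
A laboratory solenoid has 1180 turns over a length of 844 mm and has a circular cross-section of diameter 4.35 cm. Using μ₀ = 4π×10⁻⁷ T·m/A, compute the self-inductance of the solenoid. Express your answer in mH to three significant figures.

A = π(d/2)² = π(2.175×10^-2 m)² = 1.486×10^-3 m².
For a long solenoid, L = μ₀N²A/ℓ.
L = (4π×10⁻⁷)(1180)²(1.486×10^-3)/(0.844 m) = 3.081×10^-3 H.

L ≈ 3.08 mH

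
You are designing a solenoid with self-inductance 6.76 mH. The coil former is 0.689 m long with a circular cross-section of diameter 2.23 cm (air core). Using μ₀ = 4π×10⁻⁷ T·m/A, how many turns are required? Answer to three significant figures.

N ≈ 3080 turns

A = π(d/2)² = π(1.115×10^-2 m)² = 3.906×10^-4 m².
From L = μ₀N²A/ℓ, N = √(Lℓ / (μ₀A)).
N = √[(6.760×10^-3)(0.689) / ((4π×10⁻⁷)×3.906×10^-4)] = √(9.490×10^6) ≈ 3080.5.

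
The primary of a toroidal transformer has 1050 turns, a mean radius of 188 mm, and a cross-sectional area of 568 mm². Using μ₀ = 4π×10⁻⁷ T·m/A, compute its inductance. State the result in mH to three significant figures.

For a thin toroid, L = μ₀N²A/(2πR).
L = (4π×10⁻⁷)(1050)²(5.680×10^-4) / (2π×0.188 m) = 6.662×10^-4 H.

L ≈ 0.666 mH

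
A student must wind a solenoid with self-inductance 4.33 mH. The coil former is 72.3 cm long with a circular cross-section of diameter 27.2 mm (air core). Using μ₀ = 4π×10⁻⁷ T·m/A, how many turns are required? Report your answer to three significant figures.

N ≈ 2070 turns

A = π(d/2)² = π(1.360×10^-2 m)² = 5.811×10^-4 m².
From L = μ₀N²A/ℓ, N = √(Lℓ / (μ₀A)).
N = √[(4.330×10^-3)(0.723) / ((4π×10⁻⁷)×5.811×10^-4)] = √(4.287×10^6) ≈ 2070.6.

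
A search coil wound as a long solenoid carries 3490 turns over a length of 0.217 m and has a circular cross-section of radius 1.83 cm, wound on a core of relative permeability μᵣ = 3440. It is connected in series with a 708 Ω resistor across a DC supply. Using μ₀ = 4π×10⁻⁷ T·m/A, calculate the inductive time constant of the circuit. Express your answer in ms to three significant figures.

τ ≈ 361 ms

A = πr² = π(1.830×10^-2 m)² = 1.052×10^-3 m².
L = μ₀μᵣN²A/ℓ = (4π×10⁻⁷)(3440)(3490)²(1.052×10^-3)/(0.217) = 255.3 H.
τ = L/R = (255.3)/(708) = 0.3606 s.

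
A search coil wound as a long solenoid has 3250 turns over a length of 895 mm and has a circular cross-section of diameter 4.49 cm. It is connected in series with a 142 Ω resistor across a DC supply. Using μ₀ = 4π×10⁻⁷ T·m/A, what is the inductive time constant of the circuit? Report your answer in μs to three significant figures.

τ ≈ 165 μs

A = π(d/2)² = π(2.245×10^-2 m)² = 1.583×10^-3 m².
L = μ₀N²A/ℓ = (4π×10⁻⁷)(3250)²(1.583×10^-3)/(0.895) = 2.348×10^-2 H.
τ = L/R = (2.348×10^-2)/(142) = 1.654×10^-4 s.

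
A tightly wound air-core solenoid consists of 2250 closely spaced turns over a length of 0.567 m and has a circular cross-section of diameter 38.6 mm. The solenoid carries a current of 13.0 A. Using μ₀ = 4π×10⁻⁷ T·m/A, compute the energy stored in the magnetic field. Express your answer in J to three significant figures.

A = π(d/2)² = π(1.930×10^-2 m)² = 1.170×10^-3 m².
L = μ₀N²A/ℓ = (4π×10⁻⁷)(2250)²(1.170×10^-3)/(0.567) = 1.313×10^-2 H.
U = ½LI² = ½(1.313×10^-2)(13.0)² = 1.109 J.

U ≈ 1.11 J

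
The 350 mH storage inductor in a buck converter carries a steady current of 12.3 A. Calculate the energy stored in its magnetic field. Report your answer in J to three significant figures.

U ≈ 26.5 J

Stored magnetic energy: U = ½LI².
U = ½(0.35 H)(12.3 A)² = 26.48 J.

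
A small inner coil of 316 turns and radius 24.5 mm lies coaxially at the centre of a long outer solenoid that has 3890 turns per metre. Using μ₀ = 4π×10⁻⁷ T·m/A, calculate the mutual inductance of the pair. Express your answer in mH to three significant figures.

M ≈ 2.91 mH

The outer solenoid produces a uniform field B₁ = μ₀n₁I₁ across the inner coil,
so the flux linkage is N₂Φ = N₂B₁A₂ = μ₀n₁N₂A₂·I₁, giving M = μ₀n₁N₂A₂.
A₂ = πr² = π(2.450×10^-2 m)² = 1.886×10^-3 m².
M = (4π×10⁻⁷)(3890)(316)(1.886×10^-3) = 2.913×10^-3 H.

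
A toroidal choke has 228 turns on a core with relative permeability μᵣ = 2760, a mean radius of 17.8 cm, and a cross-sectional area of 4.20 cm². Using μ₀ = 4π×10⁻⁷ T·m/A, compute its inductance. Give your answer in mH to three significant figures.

For a thin toroid, L = μ₀μᵣN²A/(2πR).
L = (4π×10⁻⁷)(2760)(228)²(4.200×10^-4) / (2π×0.178 m) = 6.771×10^-2 H.

L ≈ 67.7 mH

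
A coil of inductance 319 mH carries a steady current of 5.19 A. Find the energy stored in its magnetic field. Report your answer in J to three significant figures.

Stored magnetic energy: U = ½LI².
U = ½(0.319 H)(5.19 A)² = 4.296 J.

U ≈ 4.30 J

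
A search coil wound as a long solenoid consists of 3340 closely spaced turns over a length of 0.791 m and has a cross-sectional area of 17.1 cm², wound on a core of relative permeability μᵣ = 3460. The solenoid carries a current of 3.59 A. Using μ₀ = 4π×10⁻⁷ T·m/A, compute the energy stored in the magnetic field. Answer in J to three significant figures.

A = 17.1 cm² = 1.710×10^-3 m².
L = μ₀μᵣN²A/ℓ = (4π×10⁻⁷)(3460)(3340)²(1.710×10^-3)/(0.791) = 104.9 H.
U = ½LI² = ½(104.9)(3.59)² = 675.7 J.

U ≈ 676 J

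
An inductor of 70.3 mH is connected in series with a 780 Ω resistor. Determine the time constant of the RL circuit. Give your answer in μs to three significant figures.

τ = L/R = (7.030×10^-2 H)/(780 Ω) = 9.013×10^-5 s.

τ ≈ 90.1 μs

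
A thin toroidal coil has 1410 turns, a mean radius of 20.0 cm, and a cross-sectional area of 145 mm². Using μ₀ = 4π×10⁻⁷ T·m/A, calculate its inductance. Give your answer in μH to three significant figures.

For a thin toroid, L = μ₀N²A/(2πR).
L = (4π×10⁻⁷)(1410)²(1.450×10^-4) / (2π×0.2 m) = 2.883×10^-4 H.

L ≈ 288 μH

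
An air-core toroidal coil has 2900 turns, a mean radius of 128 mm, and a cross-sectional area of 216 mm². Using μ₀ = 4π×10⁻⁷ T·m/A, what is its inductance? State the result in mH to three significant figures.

For a thin toroid, L = μ₀N²A/(2πR).
L = (4π×10⁻⁷)(2900)²(2.160×10^-4) / (2π×0.128 m) = 2.838×10^-3 H.

L ≈ 2.84 mH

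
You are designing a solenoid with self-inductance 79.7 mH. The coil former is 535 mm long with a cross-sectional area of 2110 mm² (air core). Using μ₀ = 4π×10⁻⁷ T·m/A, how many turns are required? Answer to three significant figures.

N ≈ 4010 turns

A = 2110 mm² = 2.110×10^-3 m².
From L = μ₀N²A/ℓ, N = √(Lℓ / (μ₀A)).
N = √[(7.970×10^-2)(0.535) / ((4π×10⁻⁷)×2.110×10^-3)] = √(1.608×10^7) ≈ 4010.1.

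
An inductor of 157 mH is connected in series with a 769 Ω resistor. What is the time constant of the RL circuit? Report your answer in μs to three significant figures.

τ ≈ 204 μs

τ = L/R = (0.157 H)/(769 Ω) = 2.042×10^-4 s.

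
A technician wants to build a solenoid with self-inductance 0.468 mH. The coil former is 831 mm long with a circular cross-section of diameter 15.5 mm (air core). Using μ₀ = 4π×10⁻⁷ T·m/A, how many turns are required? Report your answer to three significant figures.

N ≈ 1280 turns

A = π(d/2)² = π(7.750×10^-3 m)² = 1.887×10^-4 m².
From L = μ₀N²A/ℓ, N = √(Lℓ / (μ₀A)).
N = √[(4.680×10^-4)(0.831) / ((4π×10⁻⁷)×1.887×10^-4)] = √(1.640×10^6) ≈ 1280.7.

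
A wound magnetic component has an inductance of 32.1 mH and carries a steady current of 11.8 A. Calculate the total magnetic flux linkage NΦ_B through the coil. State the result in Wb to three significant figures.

From L = NΦ_B/I, the flux linkage is NΦ_B = LI.
NΦ_B = (3.210×10^-2 H)(11.8 A) = 0.3788 Wb.

NΦ_B ≈ 0.379 Wb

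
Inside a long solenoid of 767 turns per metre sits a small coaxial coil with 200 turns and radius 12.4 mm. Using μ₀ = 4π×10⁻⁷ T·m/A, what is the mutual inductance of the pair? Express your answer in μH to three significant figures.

The outer solenoid produces a uniform field B₁ = μ₀n₁I₁ across the inner coil,
so the flux linkage is N₂Φ = N₂B₁A₂ = μ₀n₁N₂A₂·I₁, giving M = μ₀n₁N₂A₂.
A₂ = πr² = π(1.240×10^-2 m)² = 4.831×10^-4 m².
M = (4π×10⁻⁷)(767)(200)(4.831×10^-4) = 9.312×10^-5 H.

M ≈ 93.1 μH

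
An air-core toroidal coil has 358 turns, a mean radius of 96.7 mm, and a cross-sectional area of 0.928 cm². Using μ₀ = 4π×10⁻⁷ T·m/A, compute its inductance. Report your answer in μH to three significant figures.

For a thin toroid, L = μ₀N²A/(2πR).
L = (4π×10⁻⁷)(358)²(9.280×10^-5) / (2π×9.670×10^-2 m) = 2.460×10^-5 H.

L ≈ 24.6 μH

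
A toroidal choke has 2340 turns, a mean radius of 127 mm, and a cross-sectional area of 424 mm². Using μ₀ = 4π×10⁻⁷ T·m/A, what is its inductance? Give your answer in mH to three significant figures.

For a thin toroid, L = μ₀N²A/(2πR).
L = (4π×10⁻⁷)(2340)²(4.240×10^-4) / (2π×0.127 m) = 3.656×10^-3 H.

L ≈ 3.66 mH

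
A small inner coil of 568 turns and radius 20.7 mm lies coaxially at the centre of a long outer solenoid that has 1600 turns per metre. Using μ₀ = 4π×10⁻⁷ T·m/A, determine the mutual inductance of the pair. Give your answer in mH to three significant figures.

The outer solenoid produces a uniform field B₁ = μ₀n₁I₁ across the inner coil,
so the flux linkage is N₂Φ = N₂B₁A₂ = μ₀n₁N₂A₂·I₁, giving M = μ₀n₁N₂A₂.
A₂ = πr² = π(2.070×10^-2 m)² = 1.346×10^-3 m².
M = (4π×10⁻⁷)(1600)(568)(1.346×10^-3) = 1.537×10^-3 H.

M ≈ 1.54 mH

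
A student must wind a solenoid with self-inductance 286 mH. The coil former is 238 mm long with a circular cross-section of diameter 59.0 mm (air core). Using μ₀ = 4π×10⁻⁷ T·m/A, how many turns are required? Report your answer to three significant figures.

N ≈ 4450 turns

A = π(d/2)² = π(2.950×10^-2 m)² = 2.734×10^-3 m².
From L = μ₀N²A/ℓ, N = √(Lℓ / (μ₀A)).
N = √[(0.286)(0.238) / ((4π×10⁻⁷)×2.734×10^-3)] = √(1.981×10^7) ≈ 4451.1.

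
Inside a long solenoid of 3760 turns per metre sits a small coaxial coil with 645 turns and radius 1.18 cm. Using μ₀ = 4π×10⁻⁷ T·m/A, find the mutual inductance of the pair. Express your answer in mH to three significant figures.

M ≈ 1.33 mH

The outer solenoid produces a uniform field B₁ = μ₀n₁I₁ across the inner coil,
so the flux linkage is N₂Φ = N₂B₁A₂ = μ₀n₁N₂A₂·I₁, giving M = μ₀n₁N₂A₂.
A₂ = πr² = π(1.180×10^-2 m)² = 4.374×10^-4 m².
M = (4π×10⁻⁷)(3760)(645)(4.374×10^-4) = 1.333×10^-3 H.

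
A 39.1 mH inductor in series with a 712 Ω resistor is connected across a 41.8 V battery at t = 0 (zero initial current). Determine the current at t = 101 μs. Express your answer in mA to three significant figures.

τ = L/R = 3.910×10^-2/712 = 5.492×10^-5 s; final current I_∞ = ε/R = 41.8/712 = 5.871×10^-2 A.
I(t) = I_∞(1 − e^(−t/τ)) with t/τ = 1.839.
I = (5.871×10^-2)(1 − e^(−1.839)) = 4.938×10^-2 A.

I ≈ 49.4 mA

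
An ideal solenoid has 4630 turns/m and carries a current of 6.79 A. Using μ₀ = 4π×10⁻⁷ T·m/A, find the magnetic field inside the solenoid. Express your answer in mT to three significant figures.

B ≈ 39.5 mT

Inside a long solenoid, B = μ₀nI.
B = (4π×10⁻⁷)(4.630×10^3 m⁻¹)(6.79 A) = 3.951×10^-2 T.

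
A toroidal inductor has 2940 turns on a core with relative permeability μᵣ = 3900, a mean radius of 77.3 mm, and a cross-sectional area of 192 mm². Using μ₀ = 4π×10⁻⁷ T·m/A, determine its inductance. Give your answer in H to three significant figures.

L ≈ 16.7 H

For a thin toroid, L = μ₀μᵣN²A/(2πR).
L = (4π×10⁻⁷)(3900)(2940)²(1.920×10^-4) / (2π×7.730×10^-2 m) = 16.746 H.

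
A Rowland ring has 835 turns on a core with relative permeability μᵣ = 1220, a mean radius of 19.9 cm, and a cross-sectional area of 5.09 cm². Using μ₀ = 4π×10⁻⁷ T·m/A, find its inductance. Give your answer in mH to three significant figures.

For a thin toroid, L = μ₀μᵣN²A/(2πR).
L = (4π×10⁻⁷)(1220)(835)²(5.090×10^-4) / (2π×0.199 m) = 0.4351 H.

L ≈ 435 mH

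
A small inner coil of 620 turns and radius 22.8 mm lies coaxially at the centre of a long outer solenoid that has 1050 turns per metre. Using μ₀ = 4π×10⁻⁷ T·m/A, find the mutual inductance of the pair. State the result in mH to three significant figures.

The outer solenoid produces a uniform field B₁ = μ₀n₁I₁ across the inner coil,
so the flux linkage is N₂Φ = N₂B₁A₂ = μ₀n₁N₂A₂·I₁, giving M = μ₀n₁N₂A₂.
A₂ = πr² = π(2.280×10^-2 m)² = 1.633×10^-3 m².
M = (4π×10⁻⁷)(1050)(620)(1.633×10^-3) = 1.336×10^-3 H.

M ≈ 1.34 mH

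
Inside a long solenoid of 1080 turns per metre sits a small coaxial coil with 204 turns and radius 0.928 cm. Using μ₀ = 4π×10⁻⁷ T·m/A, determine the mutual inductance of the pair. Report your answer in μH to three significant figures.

The outer solenoid produces a uniform field B₁ = μ₀n₁I₁ across the inner coil,
so the flux linkage is N₂Φ = N₂B₁A₂ = μ₀n₁N₂A₂·I₁, giving M = μ₀n₁N₂A₂.
A₂ = πr² = π(9.280×10^-3 m)² = 2.705×10^-4 m².
M = (4π×10⁻⁷)(1080)(204)(2.705×10^-4) = 7.490×10^-5 H.

M ≈ 74.9 μH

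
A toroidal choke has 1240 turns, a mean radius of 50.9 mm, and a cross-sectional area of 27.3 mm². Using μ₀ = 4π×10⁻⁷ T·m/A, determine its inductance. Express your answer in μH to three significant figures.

L ≈ 165 μH

For a thin toroid, L = μ₀N²A/(2πR).
L = (4π×10⁻⁷)(1240)²(2.730×10^-5) / (2π×5.090×10^-2 m) = 1.649×10^-4 H.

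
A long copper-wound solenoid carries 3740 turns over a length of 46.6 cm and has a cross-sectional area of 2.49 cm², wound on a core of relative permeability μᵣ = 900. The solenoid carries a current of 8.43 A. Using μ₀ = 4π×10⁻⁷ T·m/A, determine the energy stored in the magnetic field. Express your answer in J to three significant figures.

U ≈ 300 J

A = 2.49 cm² = 2.490×10^-4 m².
L = μ₀μᵣN²A/ℓ = (4π×10⁻⁷)(900)(3740)²(2.490×10^-4)/(0.466) = 8.453 H.
U = ½LI² = ½(8.453)(8.43)² = 300.4 J.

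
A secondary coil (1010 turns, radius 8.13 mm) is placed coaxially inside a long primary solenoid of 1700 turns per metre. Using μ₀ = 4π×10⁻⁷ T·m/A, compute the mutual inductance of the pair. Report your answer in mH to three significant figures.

M ≈ 0.448 mH

The outer solenoid produces a uniform field B₁ = μ₀n₁I₁ across the inner coil,
so the flux linkage is N₂Φ = N₂B₁A₂ = μ₀n₁N₂A₂·I₁, giving M = μ₀n₁N₂A₂.
A₂ = πr² = π(8.130×10^-3 m)² = 2.076×10^-4 m².
M = (4π×10⁻⁷)(1700)(1010)(2.076×10^-4) = 4.480×10^-4 H.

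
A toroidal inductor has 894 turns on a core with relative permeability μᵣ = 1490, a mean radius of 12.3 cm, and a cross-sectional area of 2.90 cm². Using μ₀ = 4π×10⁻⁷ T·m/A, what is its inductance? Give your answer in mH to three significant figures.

For a thin toroid, L = μ₀μᵣN²A/(2πR).
L = (4π×10⁻⁷)(1490)(894)²(2.900×10^-4) / (2π×0.123 m) = 0.5615 H.

L ≈ 562 mH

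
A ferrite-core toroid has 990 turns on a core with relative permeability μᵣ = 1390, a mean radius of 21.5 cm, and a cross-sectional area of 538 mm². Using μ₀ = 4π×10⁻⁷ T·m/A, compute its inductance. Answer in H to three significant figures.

For a thin toroid, L = μ₀μᵣN²A/(2πR).
L = (4π×10⁻⁷)(1390)(990)²(5.380×10^-4) / (2π×0.215 m) = 0.6818 H.

L ≈ 0.682 H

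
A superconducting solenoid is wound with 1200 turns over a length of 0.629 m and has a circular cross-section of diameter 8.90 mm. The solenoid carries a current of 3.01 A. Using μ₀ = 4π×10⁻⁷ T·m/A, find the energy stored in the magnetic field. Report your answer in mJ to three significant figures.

A = π(d/2)² = π(4.450×10^-3 m)² = 6.221×10^-5 m².
L = μ₀N²A/ℓ = (4π×10⁻⁷)(1200)²(6.221×10^-5)/(0.629) = 1.790×10^-4 H.
U = ½LI² = ½(1.790×10^-4)(3.01)² = 8.108×10^-4 J.

U ≈ 0.811 mJ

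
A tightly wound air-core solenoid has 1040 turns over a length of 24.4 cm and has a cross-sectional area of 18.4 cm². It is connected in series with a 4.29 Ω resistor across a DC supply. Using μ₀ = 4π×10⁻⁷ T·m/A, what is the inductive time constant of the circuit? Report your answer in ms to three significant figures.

τ ≈ 2.39 ms

A = 18.4 cm² = 1.840×10^-3 m².
L = μ₀N²A/ℓ = (4π×10⁻⁷)(1040)²(1.840×10^-3)/(0.244) = 1.02495×10^-2 H.
τ = L/R = (1.02495×10^-2)/(4.29) = 2.389×10^-3 s.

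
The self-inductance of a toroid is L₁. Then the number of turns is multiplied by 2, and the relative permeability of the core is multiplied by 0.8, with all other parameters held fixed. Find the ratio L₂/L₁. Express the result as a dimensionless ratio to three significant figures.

L₂/L₁ = 3.20

For a toroid, L ∝ μᵣN²A/R.
L₂/L₁ = (2)^2 × (0.8) = 3.20.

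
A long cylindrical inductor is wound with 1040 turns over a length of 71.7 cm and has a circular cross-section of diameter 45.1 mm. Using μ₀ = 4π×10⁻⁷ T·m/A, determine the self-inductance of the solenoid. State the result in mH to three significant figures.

L ≈ 3.03 mH

A = π(d/2)² = π(2.255×10^-2 m)² = 1.598×10^-3 m².
For a long solenoid, L = μ₀N²A/ℓ.
L = (4π×10⁻⁷)(1040)²(1.598×10^-3)/(0.717 m) = 3.028×10^-3 H.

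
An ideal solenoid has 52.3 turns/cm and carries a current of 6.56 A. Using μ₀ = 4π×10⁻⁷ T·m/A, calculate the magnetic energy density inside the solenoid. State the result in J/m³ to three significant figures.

B = μ₀nI = (4π×10⁻⁷)(5.230×10^3)(6.56) = 4.311×10^-2 T.
u = B²/(2μ₀) = (4.311×10^-2)²/(2×4π×10⁻⁷) = 739.6 J/m³.

u ≈ 740 J/m³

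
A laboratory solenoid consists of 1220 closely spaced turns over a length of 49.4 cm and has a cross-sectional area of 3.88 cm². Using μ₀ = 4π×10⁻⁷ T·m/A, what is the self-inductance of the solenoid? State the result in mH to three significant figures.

A = 3.88 cm² = 3.880×10^-4 m².
For a long solenoid, L = μ₀N²A/ℓ.
L = (4π×10⁻⁷)(1220)²(3.880×10^-4)/(0.494 m) = 1.469×10^-3 H.

L ≈ 1.47 mH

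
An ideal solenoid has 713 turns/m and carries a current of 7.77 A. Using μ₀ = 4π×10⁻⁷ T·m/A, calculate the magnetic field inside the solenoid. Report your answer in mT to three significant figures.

Inside a long solenoid, B = μ₀nI.
B = (4π×10⁻⁷)(713 m⁻¹)(7.77 A) = 6.962×10^-3 T.

B ≈ 6.96 mT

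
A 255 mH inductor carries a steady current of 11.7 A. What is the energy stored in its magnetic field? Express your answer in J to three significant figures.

Stored magnetic energy: U = ½LI².
U = ½(0.255 H)(11.7 A)² = 17.45 J.

U ≈ 17.5 J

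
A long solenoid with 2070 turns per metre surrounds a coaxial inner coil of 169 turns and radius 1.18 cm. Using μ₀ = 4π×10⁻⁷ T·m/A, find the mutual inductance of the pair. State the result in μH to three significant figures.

The outer solenoid produces a uniform field B₁ = μ₀n₁I₁ across the inner coil,
so the flux linkage is N₂Φ = N₂B₁A₂ = μ₀n₁N₂A₂·I₁, giving M = μ₀n₁N₂A₂.
A₂ = πr² = π(1.180×10^-2 m)² = 4.374×10^-4 m².
M = (4π×10⁻⁷)(2070)(169)(4.374×10^-4) = 1.923×10^-4 H.

M ≈ 192 μH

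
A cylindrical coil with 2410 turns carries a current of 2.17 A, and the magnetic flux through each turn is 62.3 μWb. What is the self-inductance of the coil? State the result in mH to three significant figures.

Self-inductance is defined by L = NΦ_B/I (flux linkage over current).
L = (2410)(6.230×10^-5 Wb)/(2.17 A) = 6.919×10^-2 H.

L ≈ 69.2 mH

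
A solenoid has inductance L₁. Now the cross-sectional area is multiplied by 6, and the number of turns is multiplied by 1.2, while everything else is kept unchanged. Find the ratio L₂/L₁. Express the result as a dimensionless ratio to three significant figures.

For a solenoid, L ∝ μᵣN²A/ℓ.
L₂/L₁ = (6) × (1.2)^2 = 8.64.

L₂/L₁ = 8.64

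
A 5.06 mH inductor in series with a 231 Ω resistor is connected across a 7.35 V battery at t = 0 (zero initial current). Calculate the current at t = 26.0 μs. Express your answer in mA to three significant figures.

I ≈ 22.1 mA

τ = L/R = 5.060×10^-3/231 = 2.190×10^-5 s; final current I_∞ = ε/R = 7.35/231 = 3.182×10^-2 A.
I(t) = I_∞(1 − e^(−t/τ)) with t/τ = 1.187.
I = (3.182×10^-2)(1 − e^(−1.187)) = 2.211×10^-2 A.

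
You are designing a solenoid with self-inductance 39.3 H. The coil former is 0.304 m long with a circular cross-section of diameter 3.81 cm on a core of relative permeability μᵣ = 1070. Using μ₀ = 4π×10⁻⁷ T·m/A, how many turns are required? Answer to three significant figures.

A = π(d/2)² = π(1.905×10^-2 m)² = 1.140×10^-3 m².
From L = μ₀μᵣN²A/ℓ, N = √(Lℓ / (μ₀μᵣA)).
N = √[(39.3)(0.304) / ((4π×10⁻⁷)(1070)×1.140×10^-3)] = √(7.794×10^6) ≈ 2791.7.

N ≈ 2790 turns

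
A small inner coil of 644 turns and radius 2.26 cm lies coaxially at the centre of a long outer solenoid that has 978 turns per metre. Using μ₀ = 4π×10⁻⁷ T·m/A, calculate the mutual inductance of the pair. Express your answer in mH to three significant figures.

The outer solenoid produces a uniform field B₁ = μ₀n₁I₁ across the inner coil,
so the flux linkage is N₂Φ = N₂B₁A₂ = μ₀n₁N₂A₂·I₁, giving M = μ₀n₁N₂A₂.
A₂ = πr² = π(2.260×10^-2 m)² = 1.6046×10^-3 m².
M = (4π×10⁻⁷)(978)(644)(1.6046×10^-3) = 1.270×10^-3 H.

M ≈ 1.27 mH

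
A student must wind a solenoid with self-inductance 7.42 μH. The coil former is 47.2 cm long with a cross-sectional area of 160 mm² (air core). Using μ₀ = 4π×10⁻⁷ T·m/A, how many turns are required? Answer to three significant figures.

N ≈ 132 turns

A = 160 mm² = 1.600×10^-4 m².
From L = μ₀N²A/ℓ, N = √(Lℓ / (μ₀A)).
N = √[(7.420×10^-6)(0.472) / ((4π×10⁻⁷)×1.600×10^-4)] = √(1.742×10^4) ≈ 132.0.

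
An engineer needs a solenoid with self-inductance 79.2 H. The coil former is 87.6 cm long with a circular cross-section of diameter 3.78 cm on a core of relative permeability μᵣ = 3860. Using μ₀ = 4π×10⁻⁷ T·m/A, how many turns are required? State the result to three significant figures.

N ≈ 3570 turns

A = π(d/2)² = π(1.890×10^-2 m)² = 1.122×10^-3 m².
From L = μ₀μᵣN²A/ℓ, N = √(Lℓ / (μ₀μᵣA)).
N = √[(79.2)(0.876) / ((4π×10⁻⁷)(3860)×1.122×10^-3)] = √(1.2746×10^7) ≈ 3570.1.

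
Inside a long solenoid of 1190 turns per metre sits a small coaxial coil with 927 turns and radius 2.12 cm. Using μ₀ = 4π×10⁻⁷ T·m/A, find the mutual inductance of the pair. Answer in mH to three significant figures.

The outer solenoid produces a uniform field B₁ = μ₀n₁I₁ across the inner coil,
so the flux linkage is N₂Φ = N₂B₁A₂ = μ₀n₁N₂A₂·I₁, giving M = μ₀n₁N₂A₂.
A₂ = πr² = π(2.120×10^-2 m)² = 1.412×10^-3 m².
M = (4π×10⁻⁷)(1190)(927)(1.412×10^-3) = 1.957×10^-3 H.

M ≈ 1.96 mH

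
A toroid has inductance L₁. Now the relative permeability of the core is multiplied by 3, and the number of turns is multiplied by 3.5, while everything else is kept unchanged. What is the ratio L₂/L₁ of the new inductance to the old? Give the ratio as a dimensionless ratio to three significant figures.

L₂/L₁ = 36.8

For a toroid, L ∝ μᵣN²A/R.
L₂/L₁ = (3) × (3.5)^2 = 36.8.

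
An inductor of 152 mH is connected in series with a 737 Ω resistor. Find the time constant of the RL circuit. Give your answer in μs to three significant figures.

τ ≈ 206 μs

τ = L/R = (0.152 H)/(737 Ω) = 2.062×10^-4 s.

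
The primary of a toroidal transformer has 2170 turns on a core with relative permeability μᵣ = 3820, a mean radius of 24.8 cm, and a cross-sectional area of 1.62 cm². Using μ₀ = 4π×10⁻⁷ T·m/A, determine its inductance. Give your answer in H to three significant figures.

L ≈ 2.35 H

For a thin toroid, L = μ₀μᵣN²A/(2πR).
L = (4π×10⁻⁷)(3820)(2170)²(1.620×10^-4) / (2π×0.248 m) = 2.35 H.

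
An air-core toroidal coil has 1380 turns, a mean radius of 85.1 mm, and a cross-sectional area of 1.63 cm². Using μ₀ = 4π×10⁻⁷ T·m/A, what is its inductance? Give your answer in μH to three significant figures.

L ≈ 730 μH

For a thin toroid, L = μ₀N²A/(2πR).
L = (4π×10⁻⁷)(1380)²(1.630×10^-4) / (2π×8.510×10^-2 m) = 7.295×10^-4 H.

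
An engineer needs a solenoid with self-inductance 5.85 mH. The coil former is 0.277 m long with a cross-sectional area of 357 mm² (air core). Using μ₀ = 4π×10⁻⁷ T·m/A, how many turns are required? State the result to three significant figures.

N ≈ 1900 turns

A = 357 mm² = 3.570×10^-4 m².
From L = μ₀N²A/ℓ, N = √(Lℓ / (μ₀A)).
N = √[(5.850×10^-3)(0.277) / ((4π×10⁻⁷)×3.570×10^-4)] = √(3.612×10^6) ≈ 1900.5.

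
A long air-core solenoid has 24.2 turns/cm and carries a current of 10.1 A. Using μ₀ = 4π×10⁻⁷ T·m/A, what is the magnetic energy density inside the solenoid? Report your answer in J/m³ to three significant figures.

B = μ₀nI = (4π×10⁻⁷)(2.420×10^3)(10.1) = 3.071×10^-2 T.
u = B²/(2μ₀) = (3.071×10^-2)²/(2×4π×10⁻⁷) = 375.4 J/m³.

u ≈ 375 J/m³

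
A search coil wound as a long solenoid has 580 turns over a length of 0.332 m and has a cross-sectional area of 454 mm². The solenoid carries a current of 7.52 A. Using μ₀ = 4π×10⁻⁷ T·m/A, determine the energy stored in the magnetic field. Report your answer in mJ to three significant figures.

U ≈ 16.3 mJ

A = 454 mm² = 4.540×10^-4 m².
L = μ₀N²A/ℓ = (4π×10⁻⁷)(580)²(4.540×10^-4)/(0.332) = 5.781×10^-4 H.
U = ½LI² = ½(5.781×10^-4)(7.52)² = 1.6345×10^-2 J.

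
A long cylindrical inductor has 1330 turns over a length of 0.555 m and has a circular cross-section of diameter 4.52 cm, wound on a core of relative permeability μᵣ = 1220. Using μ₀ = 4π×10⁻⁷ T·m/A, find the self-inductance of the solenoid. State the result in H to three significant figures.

A = π(d/2)² = π(2.260×10^-2 m)² = 1.6046×10^-3 m².
For a long solenoid, L = μ₀μᵣN²A/ℓ.
L = (4π×10⁻⁷)(1220)(1330)²(1.6046×10^-3)/(0.555 m) = 7.841 H.

L ≈ 7.84 H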